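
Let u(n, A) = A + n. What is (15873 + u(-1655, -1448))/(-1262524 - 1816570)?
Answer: -6385/1539547 ≈ -0.0041473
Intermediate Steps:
(15873 + u(-1655, -1448))/(-1262524 - 1816570) = (15873 + (-1448 - 1655))/(-1262524 - 1816570) = (15873 - 3103)/(-3079094) = 12770*(-1/3079094) = -6385/1539547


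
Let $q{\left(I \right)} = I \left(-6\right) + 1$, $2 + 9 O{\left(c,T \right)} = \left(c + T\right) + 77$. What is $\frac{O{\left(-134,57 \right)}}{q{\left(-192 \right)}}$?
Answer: $- \frac{2}{10377} \approx -0.00019273$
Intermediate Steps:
$O{\left(c,T \right)} = \frac{25}{3} + \frac{T}{9} + \frac{c}{9}$ ($O{\left(c,T \right)} = - \frac{2}{9} + \frac{\left(c + T\right) + 77}{9} = - \frac{2}{9} + \frac{\left(T + c\right) + 77}{9} = - \frac{2}{9} + \frac{77 + T + c}{9} = - \frac{2}{9} + \left(\frac{77}{9} + \frac{T}{9} + \frac{c}{9}\right) = \frac{25}{3} + \frac{T}{9} + \frac{c}{9}$)
$q{\left(I \right)} = 1 - 6 I$ ($q{\left(I \right)} = - 6 I + 1 = 1 - 6 I$)
$\frac{O{\left(-134,57 \right)}}{q{\left(-192 \right)}} = \frac{\frac{25}{3} + \frac{1}{9} \cdot 57 + \frac{1}{9} \left(-134\right)}{1 - -1152} = \frac{\frac{25}{3} + \frac{19}{3} - \frac{134}{9}}{1 + 1152} = - \frac{2}{9 \cdot 1153} = \left(- \frac{2}{9}\right) \frac{1}{1153} = - \frac{2}{10377}$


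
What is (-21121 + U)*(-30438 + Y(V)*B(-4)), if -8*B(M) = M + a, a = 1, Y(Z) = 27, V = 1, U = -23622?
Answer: 10891475289/8 ≈ 1.3614e+9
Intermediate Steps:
B(M) = -1/8 - M/8 (B(M) = -(M + 1)/8 = -(1 + M)/8 = -1/8 - M/8)
(-21121 + U)*(-30438 + Y(V)*B(-4)) = (-21121 - 23622)*(-30438 + 27*(-1/8 - 1/8*(-4))) = -44743*(-30438 + 27*(-1/8 + 1/2)) = -44743*(-30438 + 27*(3/8)) = -44743*(-30438 + 81/8) = -44743*(-243423/8) = 10891475289/8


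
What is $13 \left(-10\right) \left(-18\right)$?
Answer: $2340$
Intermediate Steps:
$13 \left(-10\right) \left(-18\right) = \left(-130\right) \left(-18\right) = 2340$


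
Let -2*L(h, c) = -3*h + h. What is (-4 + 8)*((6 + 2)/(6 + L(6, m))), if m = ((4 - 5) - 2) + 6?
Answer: 8/3 ≈ 2.6667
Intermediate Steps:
m = 3 (m = (-1 - 2) + 6 = -3 + 6 = 3)
L(h, c) = h (L(h, c) = -(-3*h + h)/2 = -(-1)*h = h)
(-4 + 8)*((6 + 2)/(6 + L(6, m))) = (-4 + 8)*((6 + 2)/(6 + 6)) = 4*(8/12) = 4*(8*(1/12)) = 4*(⅔) = 8/3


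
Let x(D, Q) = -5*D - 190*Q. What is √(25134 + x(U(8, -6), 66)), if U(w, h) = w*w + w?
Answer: √12234 ≈ 110.61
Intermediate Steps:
U(w, h) = w + w² (U(w, h) = w² + w = w + w²)
x(D, Q) = -190*Q - 5*D
√(25134 + x(U(8, -6), 66)) = √(25134 + (-190*66 - 40*(1 + 8))) = √(25134 + (-12540 - 40*9)) = √(25134 + (-12540 - 5*72)) = √(25134 + (-12540 - 360)) = √(25134 - 12900) = √12234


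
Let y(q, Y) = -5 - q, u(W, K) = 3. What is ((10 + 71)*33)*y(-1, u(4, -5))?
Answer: -10692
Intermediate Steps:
((10 + 71)*33)*y(-1, u(4, -5)) = ((10 + 71)*33)*(-5 - 1*(-1)) = (81*33)*(-5 + 1) = 2673*(-4) = -10692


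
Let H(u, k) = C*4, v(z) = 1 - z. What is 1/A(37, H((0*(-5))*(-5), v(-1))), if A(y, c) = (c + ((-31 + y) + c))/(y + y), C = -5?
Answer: -37/17 ≈ -2.1765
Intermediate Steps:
H(u, k) = -20 (H(u, k) = -5*4 = -20)
A(y, c) = (-31 + y + 2*c)/(2*y) (A(y, c) = (c + (-31 + c + y))/((2*y)) = (-31 + y + 2*c)*(1/(2*y)) = (-31 + y + 2*c)/(2*y))
1/A(37, H((0*(-5))*(-5), v(-1))) = 1/((½)*(-31 + 37 + 2*(-20))/37) = 1/((½)*(1/37)*(-31 + 37 - 40)) = 1/((½)*(1/37)*(-34)) = 1/(-17/37) = -37/17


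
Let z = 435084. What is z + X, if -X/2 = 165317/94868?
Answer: 20637609139/47434 ≈ 4.3508e+5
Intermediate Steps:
X = -165317/47434 (X = -330634/94868 = -2*165317/94868 = -165317/47434 ≈ -3.4852)
z + X = 435084 - 165317/47434 = 20637609139/47434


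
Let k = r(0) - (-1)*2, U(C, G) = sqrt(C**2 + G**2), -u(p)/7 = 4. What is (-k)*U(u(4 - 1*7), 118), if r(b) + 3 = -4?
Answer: 10*sqrt(3677) ≈ 606.38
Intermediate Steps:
u(p) = -28 (u(p) = -7*4 = -28)
r(b) = -7 (r(b) = -3 - 4 = -7)
k = -5 (k = -7 - (-1)*2 = -7 - 1*(-2) = -7 + 2 = -5)
(-k)*U(u(4 - 1*7), 118) = (-1*(-5))*sqrt((-28)**2 + 118**2) = 5*sqrt(784 + 13924) = 5*sqrt(14708) = 5*(2*sqrt(3677)) = 10*sqrt(3677)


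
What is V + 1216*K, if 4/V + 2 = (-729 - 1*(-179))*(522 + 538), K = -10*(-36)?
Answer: 127607477758/291501 ≈ 4.3776e+5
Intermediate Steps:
K = 360
V = -2/291501 (V = 4/(-2 + (-729 - 1*(-179))*(522 + 538)) = 4/(-2 + (-729 + 179)*1060) = 4/(-2 - 550*1060) = 4/(-2 - 583000) = 4/(-583002) = 4*(-1/583002) = -2/291501 ≈ -6.8610e-6)
V + 1216*K = -2/291501 + 1216*360 = -2/291501 + 437760 = 127607477758/291501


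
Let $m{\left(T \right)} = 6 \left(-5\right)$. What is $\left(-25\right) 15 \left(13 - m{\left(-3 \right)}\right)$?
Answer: $-16125$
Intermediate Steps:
$m{\left(T \right)} = -30$
$\left(-25\right) 15 \left(13 - m{\left(-3 \right)}\right) = \left(-25\right) 15 \left(13 - -30\right) = - 375 \left(13 + 30\right) = \left(-375\right) 43 = -16125$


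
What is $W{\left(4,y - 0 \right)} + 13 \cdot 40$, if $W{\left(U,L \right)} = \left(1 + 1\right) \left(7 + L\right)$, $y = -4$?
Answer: $526$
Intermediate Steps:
$W{\left(U,L \right)} = 14 + 2 L$ ($W{\left(U,L \right)} = 2 \left(7 + L\right) = 14 + 2 L$)
$W{\left(4,y - 0 \right)} + 13 \cdot 40 = \left(14 + 2 \left(-4 - 0\right)\right) + 13 \cdot 40 = \left(14 + 2 \left(-4 + 0\right)\right) + 520 = \left(14 + 2 \left(-4\right)\right) + 520 = \left(14 - 8\right) + 520 = 6 + 520 = 526$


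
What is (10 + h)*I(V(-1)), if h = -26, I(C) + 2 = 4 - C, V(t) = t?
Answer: -48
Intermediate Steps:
I(C) = 2 - C (I(C) = -2 + (4 - C) = 2 - C)
(10 + h)*I(V(-1)) = (10 - 26)*(2 - 1*(-1)) = -16*(2 + 1) = -16*3 = -48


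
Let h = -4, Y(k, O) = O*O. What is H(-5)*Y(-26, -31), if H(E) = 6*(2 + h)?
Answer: -11532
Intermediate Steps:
Y(k, O) = O²
H(E) = -12 (H(E) = 6*(2 - 4) = 6*(-2) = -12)
H(-5)*Y(-26, -31) = -12*(-31)² = -12*961 = -11532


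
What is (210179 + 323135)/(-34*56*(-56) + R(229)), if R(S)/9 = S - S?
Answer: 266657/53312 ≈ 5.0018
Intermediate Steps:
R(S) = 0 (R(S) = 9*(S - S) = 9*0 = 0)
(210179 + 323135)/(-34*56*(-56) + R(229)) = (210179 + 323135)/(-34*56*(-56) + 0) = 533314/(-1904*(-56) + 0) = 533314/(106624 + 0) = 533314/106624 = 533314*(1/106624) = 266657/53312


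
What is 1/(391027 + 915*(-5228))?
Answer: -1/4392593 ≈ -2.2766e-7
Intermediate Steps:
1/(391027 + 915*(-5228)) = 1/(391027 - 4783620) = 1/(-4392593) = -1/4392593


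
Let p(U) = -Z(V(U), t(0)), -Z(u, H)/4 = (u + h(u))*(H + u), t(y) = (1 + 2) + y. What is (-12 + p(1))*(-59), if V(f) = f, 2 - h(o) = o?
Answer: -1180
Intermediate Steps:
h(o) = 2 - o
t(y) = 3 + y
Z(u, H) = -8*H - 8*u (Z(u, H) = -4*(u + (2 - u))*(H + u) = -8*(H + u) = -4*(2*H + 2*u) = -8*H - 8*u)
p(U) = 24 + 8*U (p(U) = -(-8*(3 + 0) - 8*U) = -(-8*3 - 8*U) = -(-24 - 8*U) = 24 + 8*U)
(-12 + p(1))*(-59) = (-12 + (24 + 8*1))*(-59) = (-12 + (24 + 8))*(-59) = (-12 + 32)*(-59) = 20*(-59) = -1180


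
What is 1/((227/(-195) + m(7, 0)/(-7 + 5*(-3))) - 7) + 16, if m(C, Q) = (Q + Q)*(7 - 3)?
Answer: 25277/1592 ≈ 15.878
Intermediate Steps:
m(C, Q) = 8*Q (m(C, Q) = (2*Q)*4 = 8*Q)
1/((227/(-195) + m(7, 0)/(-7 + 5*(-3))) - 7) + 16 = 1/((227/(-195) + (8*0)/(-7 + 5*(-3))) - 7) + 16 = 1/((227*(-1/195) + 0/(-7 - 15)) - 7) + 16 = 1/((-227/195 + 0/(-22)) - 7) + 16 = 1/((-227/195 + 0*(-1/22)) - 7) + 16 = 1/((-227/195 + 0) - 7) + 16 = 1/(-227/195 - 7) + 16 = 1/(-1592/195) + 16 = -195/1592 + 16 = 25277/1592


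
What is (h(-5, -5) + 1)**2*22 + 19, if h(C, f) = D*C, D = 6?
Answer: 18521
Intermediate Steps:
h(C, f) = 6*C
(h(-5, -5) + 1)**2*22 + 19 = (6*(-5) + 1)**2*22 + 19 = (-30 + 1)**2*22 + 19 = (-29)**2*22 + 19 = 841*22 + 19 = 18502 + 19 = 18521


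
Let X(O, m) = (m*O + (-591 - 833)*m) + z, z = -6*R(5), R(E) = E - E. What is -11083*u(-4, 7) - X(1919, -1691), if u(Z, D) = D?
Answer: 759464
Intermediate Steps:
R(E) = 0
z = 0 (z = -6*0 = 0)
X(O, m) = -1424*m + O*m (X(O, m) = (m*O + (-591 - 833)*m) + 0 = (O*m - 1424*m) + 0 = (-1424*m + O*m) + 0 = -1424*m + O*m)
-11083*u(-4, 7) - X(1919, -1691) = -11083*7 - (-1691)*(-1424 + 1919) = -77581 - (-1691)*495 = -77581 - 1*(-837045) = -77581 + 837045 = 759464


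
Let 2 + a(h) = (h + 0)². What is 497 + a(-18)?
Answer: 819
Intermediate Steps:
a(h) = -2 + h² (a(h) = -2 + (h + 0)² = -2 + h²)
497 + a(-18) = 497 + (-2 + (-18)²) = 497 + (-2 + 324) = 497 + 322 = 819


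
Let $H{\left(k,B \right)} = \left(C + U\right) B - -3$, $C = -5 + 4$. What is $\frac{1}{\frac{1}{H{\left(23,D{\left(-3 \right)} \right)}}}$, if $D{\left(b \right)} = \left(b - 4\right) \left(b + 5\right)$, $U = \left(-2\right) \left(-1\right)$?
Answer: $-11$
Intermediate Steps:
$U = 2$
$C = -1$
$D{\left(b \right)} = \left(-4 + b\right) \left(5 + b\right)$
$H{\left(k,B \right)} = 3 + B$ ($H{\left(k,B \right)} = \left(-1 + 2\right) B - -3 = 1 B + 3 = B + 3 = 3 + B$)
$\frac{1}{\frac{1}{H{\left(23,D{\left(-3 \right)} \right)}}} = \frac{1}{\frac{1}{3 - \left(23 - 9\right)}} = \frac{1}{\frac{1}{3 - 14}} = \frac{1}{\frac{1}{-11}} = \frac{1}{- \frac{1}{11}} = -11$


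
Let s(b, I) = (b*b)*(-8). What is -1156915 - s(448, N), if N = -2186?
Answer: 448717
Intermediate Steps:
s(b, I) = -8*b**2 (s(b, I) = b**2*(-8) = -8*b**2)
-1156915 - s(448, N) = -1156915 - (-8)*448**2 = -1156915 - (-8)*200704 = -1156915 - 1*(-1605632) = -1156915 + 1605632 = 448717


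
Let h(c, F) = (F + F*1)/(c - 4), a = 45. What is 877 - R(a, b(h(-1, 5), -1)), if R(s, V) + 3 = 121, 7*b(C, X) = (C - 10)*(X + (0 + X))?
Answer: 759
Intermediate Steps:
h(c, F) = 2*F/(-4 + c) (h(c, F) = (F + F)/(-4 + c) = (2*F)/(-4 + c) = 2*F/(-4 + c))
b(C, X) = 2*X*(-10 + C)/7 (b(C, X) = ((C - 10)*(X + (0 + X)))/7 = ((-10 + C)*(X + X))/7 = ((-10 + C)*(2*X))/7 = (2*X*(-10 + C))/7 = 2*X*(-10 + C)/7)
R(s, V) = 118 (R(s, V) = -3 + 121 = 118)
877 - R(a, b(h(-1, 5), -1)) = 877 - 1*118 = 877 - 118 = 759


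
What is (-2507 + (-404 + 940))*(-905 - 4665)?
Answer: 10978470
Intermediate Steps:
(-2507 + (-404 + 940))*(-905 - 4665) = (-2507 + 536)*(-5570) = -1971*(-5570) = 10978470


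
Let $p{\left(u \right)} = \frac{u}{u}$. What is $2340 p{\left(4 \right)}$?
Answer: $2340$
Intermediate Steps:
$p{\left(u \right)} = 1$
$2340 p{\left(4 \right)} = 2340 \cdot 1 = 2340$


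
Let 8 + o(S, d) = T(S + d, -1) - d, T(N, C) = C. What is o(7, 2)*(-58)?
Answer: 638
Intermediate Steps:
o(S, d) = -9 - d (o(S, d) = -8 + (-1 - d) = -9 - d)
o(7, 2)*(-58) = (-9 - 1*2)*(-58) = (-9 - 2)*(-58) = -11*(-58) = 638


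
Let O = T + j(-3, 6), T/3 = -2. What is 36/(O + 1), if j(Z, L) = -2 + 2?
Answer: -36/5 ≈ -7.2000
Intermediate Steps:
T = -6 (T = 3*(-2) = -6)
j(Z, L) = 0
O = -6 (O = -6 + 0 = -6)
36/(O + 1) = 36/(-6 + 1) = 36/(-5) = -⅕*36 = -36/5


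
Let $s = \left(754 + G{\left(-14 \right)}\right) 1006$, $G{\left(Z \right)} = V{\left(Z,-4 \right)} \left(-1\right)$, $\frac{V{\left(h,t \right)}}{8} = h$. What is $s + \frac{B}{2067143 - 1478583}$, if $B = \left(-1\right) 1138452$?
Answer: $\frac{18312499261}{21020} \approx 8.7119 \cdot 10^{5}$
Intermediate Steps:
$V{\left(h,t \right)} = 8 h$
$G{\left(Z \right)} = - 8 Z$ ($G{\left(Z \right)} = 8 Z \left(-1\right) = - 8 Z$)
$B = -1138452$
$s = 871196$ ($s = \left(754 - -112\right) 1006 = \left(754 + 112\right) 1006 = 866 \cdot 1006 = 871196$)
$s + \frac{B}{2067143 - 1478583} = 871196 - \frac{1138452}{2067143 - 1478583} = 871196 - \frac{1138452}{588560} = 871196 - \frac{40659}{21020} = \frac{18312499261}{21020}$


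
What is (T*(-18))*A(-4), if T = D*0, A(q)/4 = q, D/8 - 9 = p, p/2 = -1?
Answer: 0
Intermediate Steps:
p = -2 (p = 2*(-1) = -2)
D = 56 (D = 72 + 8*(-2) = 72 - 16 = 56)
A(q) = 4*q
T = 0 (T = 56*0 = 0)
(T*(-18))*A(-4) = (0*(-18))*(4*(-4)) = 0*(-16) = 0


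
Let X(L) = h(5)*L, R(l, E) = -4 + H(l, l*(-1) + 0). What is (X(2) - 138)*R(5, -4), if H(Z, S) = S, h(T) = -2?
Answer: 1278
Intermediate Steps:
R(l, E) = -4 - l (R(l, E) = -4 + (l*(-1) + 0) = -4 + (-l + 0) = -4 - l)
X(L) = -2*L
(X(2) - 138)*R(5, -4) = (-2*2 - 138)*(-4 - 1*5) = (-4 - 138)*(-4 - 5) = -142*(-9) = 1278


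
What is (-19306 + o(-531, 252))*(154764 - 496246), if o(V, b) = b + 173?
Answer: 6447521642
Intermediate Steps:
o(V, b) = 173 + b
(-19306 + o(-531, 252))*(154764 - 496246) = (-19306 + (173 + 252))*(154764 - 496246) = (-19306 + 425)*(-341482) = -18881*(-341482) = 6447521642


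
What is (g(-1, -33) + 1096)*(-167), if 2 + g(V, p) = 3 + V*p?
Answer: -188710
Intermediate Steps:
g(V, p) = 1 + V*p (g(V, p) = -2 + (3 + V*p) = 1 + V*p)
(g(-1, -33) + 1096)*(-167) = ((1 - 1*(-33)) + 1096)*(-167) = ((1 + 33) + 1096)*(-167) = (34 + 1096)*(-167) = 1130*(-167) = -188710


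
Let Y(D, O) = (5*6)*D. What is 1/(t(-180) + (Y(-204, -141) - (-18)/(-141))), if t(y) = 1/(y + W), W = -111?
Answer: -13677/83705033 ≈ -0.00016340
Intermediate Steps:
Y(D, O) = 30*D
t(y) = 1/(-111 + y) (t(y) = 1/(y - 111) = 1/(-111 + y))
1/(t(-180) + (Y(-204, -141) - (-18)/(-141))) = 1/(1/(-111 - 180) + (30*(-204) - (-18)/(-141))) = 1/(1/(-291) + (-6120 - (-1)*(-18)/141)) = 1/(-1/291 + (-6120 - 1*6/47)) = 1/(-1/291 + (-6120 - 6/47)) = 1/(-1/291 - 287646/47) = 1/(-83705033/13677) = -13677/83705033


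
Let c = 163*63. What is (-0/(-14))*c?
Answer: 0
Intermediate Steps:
c = 10269
(-0/(-14))*c = -0/(-14)*10269 = -0*(-1)/14*10269 = -2*0*10269 = 0*10269 = 0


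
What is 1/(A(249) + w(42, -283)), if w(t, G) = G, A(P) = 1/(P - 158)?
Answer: -91/25752 ≈ -0.0035337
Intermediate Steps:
A(P) = 1/(-158 + P)
1/(A(249) + w(42, -283)) = 1/(1/(-158 + 249) - 283) = 1/(1/91 - 283) = 1/(-25752/91) = -91/25752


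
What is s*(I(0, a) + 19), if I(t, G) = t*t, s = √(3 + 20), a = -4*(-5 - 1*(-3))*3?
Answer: 19*√23 ≈ 91.121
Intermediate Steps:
a = 24 (a = -4*(-5 + 3)*3 = -4*(-2)*3 = 8*3 = 24)
s = √23 ≈ 4.7958
I(t, G) = t²
s*(I(0, a) + 19) = √23*(0² + 19) = √23*(0 + 19) = √23*19 = 19*√23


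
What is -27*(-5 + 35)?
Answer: -810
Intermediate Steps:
-27*(-5 + 35) = -27*30 = -810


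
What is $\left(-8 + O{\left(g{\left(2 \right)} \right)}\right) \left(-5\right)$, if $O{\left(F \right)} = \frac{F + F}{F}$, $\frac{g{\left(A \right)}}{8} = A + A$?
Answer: $30$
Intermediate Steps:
$g{\left(A \right)} = 16 A$ ($g{\left(A \right)} = 8 \left(A + A\right) = 8 \cdot 2 A = 16 A$)
$O{\left(F \right)} = 2$ ($O{\left(F \right)} = \frac{2 F}{F} = 2$)
$\left(-8 + O{\left(g{\left(2 \right)} \right)}\right) \left(-5\right) = \left(-8 + 2\right) \left(-5\right) = \left(-6\right) \left(-5\right) = 30$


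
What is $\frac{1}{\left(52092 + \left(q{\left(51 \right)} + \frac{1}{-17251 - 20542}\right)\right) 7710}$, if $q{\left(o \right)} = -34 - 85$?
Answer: $\frac{37793}{15144102183480} \approx 2.4956 \cdot 10^{-9}$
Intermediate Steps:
$q{\left(o \right)} = -119$
$\frac{1}{\left(52092 + \left(q{\left(51 \right)} + \frac{1}{-17251 - 20542}\right)\right) 7710} = \frac{1}{\left(52092 - \left(119 - \frac{1}{-17251 - 20542}\right)\right) 7710} = \frac{1}{52092 - \left(119 - \frac{1}{-37793}\right)} \frac{1}{7710} = \frac{1}{52092 - \frac{4497368}{37793}} \cdot \frac{1}{7710} = \frac{1}{\frac{1964215588}{37793}} \cdot \frac{1}{7710} = \frac{37793}{1964215588} \cdot \frac{1}{7710} = \frac{37793}{15144102183480}$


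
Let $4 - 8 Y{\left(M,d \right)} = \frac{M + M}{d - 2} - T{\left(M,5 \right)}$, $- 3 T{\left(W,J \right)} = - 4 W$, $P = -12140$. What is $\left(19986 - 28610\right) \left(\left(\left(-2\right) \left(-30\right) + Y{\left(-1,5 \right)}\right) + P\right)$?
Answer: $\frac{312522980}{3} \approx 1.0417 \cdot 10^{8}$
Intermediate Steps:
$T{\left(W,J \right)} = \frac{4 W}{3}$ ($T{\left(W,J \right)} = - \frac{\left(-4\right) W}{3} = \frac{4 W}{3}$)
$Y{\left(M,d \right)} = \frac{1}{2} + \frac{M}{6} - \frac{M}{4 \left(-2 + d\right)}$ ($Y{\left(M,d \right)} = \frac{1}{2} - \frac{\frac{M + M}{d - 2} - \frac{4 M}{3}}{8} = \frac{1}{2} - \frac{\frac{2 M}{-2 + d} - \frac{4 M}{3}}{8} = \frac{1}{2} - \frac{- \frac{4 M}{3} + \frac{2 M}{-2 + d}}{8} = \frac{1}{2} + \left(\frac{M}{6} - \frac{M}{4 \left(-2 + d\right)}\right) = \frac{1}{2} + \frac{M}{6} - \frac{M}{4 \left(-2 + d\right)}$)
$\left(19986 - 28610\right) \left(\left(\left(-2\right) \left(-30\right) + Y{\left(-1,5 \right)}\right) + P\right) = \left(19986 - 28610\right) \left(\left(\left(-2\right) \left(-30\right) + \frac{-12 - -7 + 6 \cdot 5 + 2 \left(-1\right) 5}{12 \left(-2 + 5\right)}\right) - 12140\right) = - 8624 \left(\left(60 + \frac{-12 + 7 + 30 - 10}{12 \cdot 3}\right) - 12140\right) = - 8624 \left(\left(60 + \frac{1}{12} \cdot \frac{1}{3} \cdot 15\right) - 12140\right) = - 8624 \left(\left(60 + \frac{5}{12}\right) - 12140\right) = - 8624 \left(\frac{725}{12} - 12140\right) = \left(-8624\right) \left(- \frac{144955}{12}\right) = \frac{312522980}{3}$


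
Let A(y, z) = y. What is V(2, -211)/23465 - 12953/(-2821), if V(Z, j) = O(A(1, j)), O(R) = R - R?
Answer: 12953/2821 ≈ 4.5916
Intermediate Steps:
O(R) = 0
V(Z, j) = 0
V(2, -211)/23465 - 12953/(-2821) = 0/23465 - 12953/(-2821) = 0*(1/23465) - 12953*(-1/2821) = 0 + 12953/2821 = 12953/2821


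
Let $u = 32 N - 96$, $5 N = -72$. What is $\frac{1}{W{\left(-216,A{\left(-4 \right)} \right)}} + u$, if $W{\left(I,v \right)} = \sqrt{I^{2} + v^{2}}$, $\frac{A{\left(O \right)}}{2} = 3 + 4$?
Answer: $- \frac{2784}{5} + \frac{\sqrt{11713}}{23426} \approx -556.79$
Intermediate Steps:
$N = - \frac{72}{5}$ ($N = \frac{1}{5} \left(-72\right) = - \frac{72}{5} \approx -14.4$)
$A{\left(O \right)} = 14$ ($A{\left(O \right)} = 2 \left(3 + 4\right) = 2 \cdot 7 = 14$)
$u = - \frac{2784}{5}$ ($u = 32 \left(- \frac{72}{5}\right) - 96 = - \frac{2304}{5} - 96 = - \frac{2784}{5} \approx -556.8$)
$\frac{1}{W{\left(-216,A{\left(-4 \right)} \right)}} + u = \frac{1}{\sqrt{\left(-216\right)^{2} + 14^{2}}} - \frac{2784}{5} = \frac{1}{\sqrt{46656 + 196}} - \frac{2784}{5} = \frac{1}{\sqrt{46852}} - \frac{2784}{5} = \frac{1}{2 \sqrt{11713}} - \frac{2784}{5} = \frac{\sqrt{11713}}{23426} - \frac{2784}{5} = - \frac{2784}{5} + \frac{\sqrt{11713}}{23426}$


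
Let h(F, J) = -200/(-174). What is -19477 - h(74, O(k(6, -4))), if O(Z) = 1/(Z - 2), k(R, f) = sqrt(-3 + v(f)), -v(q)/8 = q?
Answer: -1694599/87 ≈ -19478.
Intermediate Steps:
v(q) = -8*q
k(R, f) = sqrt(-3 - 8*f)
O(Z) = 1/(-2 + Z)
h(F, J) = 100/87 (h(F, J) = -200*(-1/174) = 100/87)
-19477 - h(74, O(k(6, -4))) = -19477 - 1*100/87 = -19477 - 100/87 = -1694599/87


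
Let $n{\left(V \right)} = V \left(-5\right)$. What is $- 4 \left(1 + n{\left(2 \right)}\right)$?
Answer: $36$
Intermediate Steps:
$n{\left(V \right)} = - 5 V$
$- 4 \left(1 + n{\left(2 \right)}\right) = - 4 \left(1 - 10\right) = \left(-4\right) \left(-9\right) = 36$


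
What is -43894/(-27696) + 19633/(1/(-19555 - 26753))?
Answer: -12590116399525/13848 ≈ -9.0916e+8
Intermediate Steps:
-43894/(-27696) + 19633/(1/(-19555 - 26753)) = -43894*(-1/27696) + 19633/(1/(-46308)) = 21947/13848 + 19633/(-1/46308) = 21947/13848 + 19633*(-46308) = 21947/13848 - 909164964 = -12590116399525/13848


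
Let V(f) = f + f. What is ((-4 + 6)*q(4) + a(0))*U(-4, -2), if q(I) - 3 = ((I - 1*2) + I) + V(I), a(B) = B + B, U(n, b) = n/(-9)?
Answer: 136/9 ≈ 15.111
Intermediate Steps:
U(n, b) = -n/9 (U(n, b) = n*(-1/9) = -n/9)
V(f) = 2*f
a(B) = 2*B
q(I) = 1 + 4*I (q(I) = 3 + (((I - 1*2) + I) + 2*I) = 3 + (((I - 2) + I) + 2*I) = 3 + (((-2 + I) + I) + 2*I) = 3 + ((-2 + 2*I) + 2*I) = 3 + (-2 + 4*I) = 1 + 4*I)
((-4 + 6)*q(4) + a(0))*U(-4, -2) = ((-4 + 6)*(1 + 4*4) + 2*0)*(-1/9*(-4)) = (2*(1 + 16) + 0)*(4/9) = (2*17 + 0)*(4/9) = (34 + 0)*(4/9) = 34*(4/9) = 136/9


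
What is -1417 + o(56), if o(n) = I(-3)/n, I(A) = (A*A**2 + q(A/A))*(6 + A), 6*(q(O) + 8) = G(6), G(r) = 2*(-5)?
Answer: -39731/28 ≈ -1419.0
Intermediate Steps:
G(r) = -10
q(O) = -29/3 (q(O) = -8 + (1/6)*(-10) = -8 - 5/3 = -29/3)
I(A) = (6 + A)*(-29/3 + A**3) (I(A) = (A*A**2 - 29/3)*(6 + A) = (A**3 - 29/3)*(6 + A) = (-29/3 + A**3)*(6 + A) = (6 + A)*(-29/3 + A**3))
o(n) = -110/n (o(n) = (-58 + (-3)**4 + 6*(-3)**3 - 29/3*(-3))/n = (-58 + 81 + 6*(-27) + 29)/n = (-58 + 81 - 162 + 29)/n = -110/n)
-1417 + o(56) = -1417 - 110/56 = -1417 - 110*1/56 = -1417 - 55/28 = -39731/28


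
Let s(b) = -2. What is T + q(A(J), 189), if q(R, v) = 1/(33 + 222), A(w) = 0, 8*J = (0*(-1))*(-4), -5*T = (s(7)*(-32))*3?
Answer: -9791/255 ≈ -38.396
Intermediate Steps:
T = -192/5 (T = -(-2*(-32))*3/5 = -64*3/5 = -⅕*192 = -192/5 ≈ -38.400)
J = 0 (J = ((0*(-1))*(-4))/8 = (0*(-4))/8 = (⅛)*0 = 0)
q(R, v) = 1/255
T + q(A(J), 189) = -192/5 + 1/255 = -9791/255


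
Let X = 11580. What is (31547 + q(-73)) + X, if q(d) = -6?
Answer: 43121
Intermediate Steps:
(31547 + q(-73)) + X = (31547 - 6) + 11580 = 31541 + 11580 = 43121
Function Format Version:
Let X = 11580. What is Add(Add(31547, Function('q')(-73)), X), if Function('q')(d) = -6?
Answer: 43121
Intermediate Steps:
Add(Add(31547, Function('q')(-73)), X) = Add(Add(31547, -6), 11580) = Add(31541, 11580) = 43121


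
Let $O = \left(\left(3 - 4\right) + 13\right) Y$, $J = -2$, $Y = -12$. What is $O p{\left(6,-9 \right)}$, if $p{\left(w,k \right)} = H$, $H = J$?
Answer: $288$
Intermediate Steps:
$O = -144$ ($O = \left(\left(3 - 4\right) + 13\right) \left(-12\right) = \left(-1 + 13\right) \left(-12\right) = 12 \left(-12\right) = -144$)
$H = -2$
$p{\left(w,k \right)} = -2$
$O p{\left(6,-9 \right)} = \left(-144\right) \left(-2\right) = 288$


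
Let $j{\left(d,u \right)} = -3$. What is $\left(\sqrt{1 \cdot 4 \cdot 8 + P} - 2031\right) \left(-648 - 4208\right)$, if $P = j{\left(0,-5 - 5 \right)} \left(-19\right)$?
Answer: $9862536 - 4856 \sqrt{89} \approx 9.8167 \cdot 10^{6}$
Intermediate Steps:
$P = 57$ ($P = \left(-3\right) \left(-19\right) = 57$)
$\left(\sqrt{1 \cdot 4 \cdot 8 + P} - 2031\right) \left(-648 - 4208\right) = \left(\sqrt{1 \cdot 4 \cdot 8 + 57} - 2031\right) \left(-648 - 4208\right) = \left(\sqrt{4 \cdot 8 + 57} - 2031\right) \left(-4856\right) = \left(\sqrt{32 + 57} - 2031\right) \left(-4856\right) = \left(\sqrt{89} - 2031\right) \left(-4856\right) = \left(-2031 + \sqrt{89}\right) \left(-4856\right) = 9862536 - 4856 \sqrt{89}$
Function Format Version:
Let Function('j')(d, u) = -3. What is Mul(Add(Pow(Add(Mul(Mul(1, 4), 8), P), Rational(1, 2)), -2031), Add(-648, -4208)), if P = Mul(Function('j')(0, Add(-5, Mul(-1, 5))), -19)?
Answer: Add(9862536, Mul(-4856, Pow(89, Rational(1, 2)))) ≈ 9.8167e+6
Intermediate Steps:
P = 57 (P = Mul(-3, -19) = 57)
Mul(Add(Pow(Add(Mul(Mul(1, 4), 8), P), Rational(1, 2)), -2031), Add(-648, -4208)) = Mul(Add(Pow(Add(Mul(Mul(1, 4), 8), 57), Rational(1, 2)), -2031), Add(-648, -4208)) = Mul(Add(Pow(Add(Mul(4, 8), 57), Rational(1, 2)), -2031), -4856) = Mul(Add(Pow(Add(32, 57), Rational(1, 2)), -2031), -4856) = Mul(Add(Pow(89, Rational(1, 2)), -2031), -4856) = Mul(Add(-2031, Pow(89, Rational(1, 2))), -4856) = Add(9862536, Mul(-4856, Pow(89, Rational(1, 2))))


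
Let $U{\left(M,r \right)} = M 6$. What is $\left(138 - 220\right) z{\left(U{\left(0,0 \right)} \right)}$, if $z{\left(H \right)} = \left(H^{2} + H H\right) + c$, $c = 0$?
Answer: $0$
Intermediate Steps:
$U{\left(M,r \right)} = 6 M$
$z{\left(H \right)} = 2 H^{2}$ ($z{\left(H \right)} = \left(H^{2} + H H\right) + 0 = \left(H^{2} + H^{2}\right) + 0 = 2 H^{2} + 0 = 2 H^{2}$)
$\left(138 - 220\right) z{\left(U{\left(0,0 \right)} \right)} = \left(138 - 220\right) 2 \left(6 \cdot 0\right)^{2} = - 82 \cdot 2 \cdot 0^{2} = - 82 \cdot 2 \cdot 0 = \left(-82\right) 0 = 0$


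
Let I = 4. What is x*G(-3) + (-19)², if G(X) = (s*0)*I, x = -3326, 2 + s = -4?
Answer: 361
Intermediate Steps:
s = -6 (s = -2 - 4 = -6)
G(X) = 0 (G(X) = -6*0*4 = 0*4 = 0)
x*G(-3) + (-19)² = -3326*0 + (-19)² = 0 + 361 = 361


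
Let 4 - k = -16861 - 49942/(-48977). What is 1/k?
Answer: 48977/825947163 ≈ 5.9298e-5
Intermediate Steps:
k = 825947163/48977 (k = 4 - (-16861 - 49942/(-48977)) = 4 - (-16861 - 49942*(-1/48977)) = 4 - (-16861 + 49942/48977) = 4 - 1*(-825751255/48977) = 4 + 825751255/48977 = 825947163/48977 ≈ 16864.)
1/k = 1/(825947163/48977) = 48977/825947163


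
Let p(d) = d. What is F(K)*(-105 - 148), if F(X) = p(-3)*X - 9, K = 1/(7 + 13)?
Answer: 46299/20 ≈ 2314.9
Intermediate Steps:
K = 1/20 ≈ 0.050000
F(X) = -9 - 3*X (F(X) = -3*X - 9 = -9 - 3*X)
F(K)*(-105 - 148) = (-9 - 3*1/20)*(-105 - 148) = (-9 - 3/20)*(-253) = -183/20*(-253) = 46299/20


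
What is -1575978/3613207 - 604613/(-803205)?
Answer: 70673731877/223241994495 ≈ 0.31658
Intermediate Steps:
-1575978/3613207 - 604613/(-803205) = -1575978*1/3613207 - 604613*(-1/803205) = -1575978/3613207 + 604613/803205 = 70673731877/223241994495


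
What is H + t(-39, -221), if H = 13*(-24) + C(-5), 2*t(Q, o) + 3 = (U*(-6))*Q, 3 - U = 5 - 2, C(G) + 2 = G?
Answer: -641/2 ≈ -320.50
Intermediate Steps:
C(G) = -2 + G
U = 0 (U = 3 - (5 - 2) = 3 - 1*3 = 3 - 3 = 0)
t(Q, o) = -3/2 (t(Q, o) = -3/2 + ((0*(-6))*Q)/2 = -3/2 + (0*Q)/2 = -3/2 + (1/2)*0 = -3/2 + 0 = -3/2)
H = -319 (H = 13*(-24) + (-2 - 5) = -312 - 7 = -319)
H + t(-39, -221) = -319 - 3/2 = -641/2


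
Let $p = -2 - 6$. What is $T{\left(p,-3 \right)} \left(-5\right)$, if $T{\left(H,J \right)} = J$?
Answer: $15$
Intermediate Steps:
$p = -8$ ($p = -2 - 6 = -8$)
$T{\left(p,-3 \right)} \left(-5\right) = \left(-3\right) \left(-5\right) = 15$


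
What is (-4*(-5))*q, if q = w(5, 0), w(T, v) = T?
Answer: 100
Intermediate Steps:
q = 5
(-4*(-5))*q = -4*(-5)*5 = 20*5 = 100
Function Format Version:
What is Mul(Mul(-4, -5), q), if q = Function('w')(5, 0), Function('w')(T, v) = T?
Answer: 100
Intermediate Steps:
q = 5
Mul(Mul(-4, -5), q) = Mul(Mul(-4, -5), 5) = Mul(20, 5) = 100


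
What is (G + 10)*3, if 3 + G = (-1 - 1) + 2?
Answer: 21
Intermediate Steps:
G = -3 (G = -3 + ((-1 - 1) + 2) = -3 + (-2 + 2) = -3 + 0 = -3)
(G + 10)*3 = (-3 + 10)*3 = 7*3 = 21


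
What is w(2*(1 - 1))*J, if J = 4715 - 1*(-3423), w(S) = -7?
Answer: -56966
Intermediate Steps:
J = 8138 (J = 4715 + 3423 = 8138)
w(2*(1 - 1))*J = -7*8138 = -56966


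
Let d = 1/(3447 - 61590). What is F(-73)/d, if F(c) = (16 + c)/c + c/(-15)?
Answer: -119852104/365 ≈ -3.2836e+5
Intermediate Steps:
d = -1/58143 (d = 1/(-58143) = -1/58143 ≈ -1.7199e-5)
F(c) = -c/15 + (16 + c)/c (F(c) = (16 + c)/c + c*(-1/15) = (16 + c)/c - c/15 = -c/15 + (16 + c)/c)
F(-73)/d = (1 + 16/(-73) - 1/15*(-73))/(-1/58143) = (1 + 16*(-1/73) + 73/15)*(-58143) = (1 - 16/73 + 73/15)*(-58143) = (6184/1095)*(-58143) = -119852104/365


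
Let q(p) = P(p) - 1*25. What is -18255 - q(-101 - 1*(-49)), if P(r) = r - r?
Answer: -18230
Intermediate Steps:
P(r) = 0
q(p) = -25 (q(p) = 0 - 1*25 = 0 - 25 = -25)
-18255 - q(-101 - 1*(-49)) = -18255 - 1*(-25) = -18255 + 25 = -18230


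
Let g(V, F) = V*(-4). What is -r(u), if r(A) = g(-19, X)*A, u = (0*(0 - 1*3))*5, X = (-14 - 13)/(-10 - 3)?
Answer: 0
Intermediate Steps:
X = 27/13 (X = -27/(-13) = -27*(-1/13) = 27/13 ≈ 2.0769)
g(V, F) = -4*V
u = 0 (u = (0*(0 - 3))*5 = (0*(-3))*5 = 0*5 = 0)
r(A) = 76*A (r(A) = (-4*(-19))*A = 76*A)
-r(u) = -76*0 = -1*0 = 0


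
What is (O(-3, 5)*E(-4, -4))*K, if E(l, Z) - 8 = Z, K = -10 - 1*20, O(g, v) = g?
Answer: 360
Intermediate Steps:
K = -30 (K = -10 - 20 = -30)
E(l, Z) = 8 + Z
(O(-3, 5)*E(-4, -4))*K = -3*(8 - 4)*(-30) = -3*4*(-30) = -12*(-30) = 360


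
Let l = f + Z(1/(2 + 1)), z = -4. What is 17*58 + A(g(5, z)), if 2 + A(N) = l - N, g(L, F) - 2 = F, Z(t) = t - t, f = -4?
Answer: 982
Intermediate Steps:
Z(t) = 0
g(L, F) = 2 + F
l = -4 (l = -4 + 0 = -4)
A(N) = -6 - N (A(N) = -2 + (-4 - N) = -6 - N)
17*58 + A(g(5, z)) = 17*58 + (-6 - (2 - 4)) = 986 + (-6 - 1*(-2)) = 986 + (-6 + 2) = 986 - 4 = 982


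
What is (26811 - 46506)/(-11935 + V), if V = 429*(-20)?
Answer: 3939/4103 ≈ 0.96003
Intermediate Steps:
V = -8580
(26811 - 46506)/(-11935 + V) = (26811 - 46506)/(-11935 - 8580) = -19695/(-20515) = -19695*(-1/20515) = 3939/4103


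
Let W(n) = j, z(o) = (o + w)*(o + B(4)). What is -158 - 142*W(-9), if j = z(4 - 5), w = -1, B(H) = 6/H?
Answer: -16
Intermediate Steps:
z(o) = (-1 + o)*(3/2 + o) (z(o) = (o - 1)*(o + 6/4) = (-1 + o)*(o + 6*(1/4)) = (-1 + o)*(o + 3/2) = (-1 + o)*(3/2 + o))
j = -1 (j = -3/2 + (4 - 5)**2 + (4 - 5)/2 = -3/2 + (-1)**2 + (1/2)*(-1) = -3/2 + 1 - 1/2 = -1)
W(n) = -1
-158 - 142*W(-9) = -158 - 142*(-1) = -158 + 142 = -16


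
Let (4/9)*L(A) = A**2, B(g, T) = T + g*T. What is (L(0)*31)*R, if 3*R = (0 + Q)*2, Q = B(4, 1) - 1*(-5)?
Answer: 0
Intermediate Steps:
B(g, T) = T + T*g
L(A) = 9*A**2/4
Q = 10 (Q = 1*(1 + 4) - 1*(-5) = 1*5 + 5 = 5 + 5 = 10)
R = 20/3 (R = ((0 + 10)*2)/3 = (10*2)/3 = (1/3)*20 = 20/3 ≈ 6.6667)
(L(0)*31)*R = (((9/4)*0**2)*31)*(20/3) = (((9/4)*0)*31)*(20/3) = (0*31)*(20/3) = 0*(20/3) = 0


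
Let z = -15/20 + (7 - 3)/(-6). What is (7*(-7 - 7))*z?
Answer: 833/6 ≈ 138.83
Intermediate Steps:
z = -17/12 (z = -15*1/20 + 4*(-⅙) = -¾ - ⅔ = -17/12 ≈ -1.4167)
(7*(-7 - 7))*z = (7*(-7 - 7))*(-17/12) = (7*(-14))*(-17/12) = -98*(-17/12) = 833/6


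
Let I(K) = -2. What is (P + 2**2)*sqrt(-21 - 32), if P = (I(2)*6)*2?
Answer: -20*I*sqrt(53) ≈ -145.6*I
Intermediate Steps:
P = -24 (P = -2*6*2 = -12*2 = -24)
(P + 2**2)*sqrt(-21 - 32) = (-24 + 2**2)*sqrt(-21 - 32) = (-24 + 4)*sqrt(-53) = -20*I*sqrt(53)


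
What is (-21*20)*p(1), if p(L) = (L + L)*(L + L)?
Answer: -1680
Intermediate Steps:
p(L) = 4*L² (p(L) = (2*L)*(2*L) = 4*L²)
(-21*20)*p(1) = (-21*20)*(4*1²) = -1680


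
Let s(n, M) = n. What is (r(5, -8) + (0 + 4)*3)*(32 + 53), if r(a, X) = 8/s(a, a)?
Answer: 1156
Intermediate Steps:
r(a, X) = 8/a
(r(5, -8) + (0 + 4)*3)*(32 + 53) = (8/5 + (0 + 4)*3)*(32 + 53) = (8*(⅕) + 4*3)*85 = (8/5 + 12)*85 = (68/5)*85 = 1156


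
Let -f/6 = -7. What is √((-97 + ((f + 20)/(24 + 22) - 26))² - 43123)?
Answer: 3*I*√1664807/23 ≈ 168.3*I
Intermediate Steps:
f = 42 (f = -6*(-7) = 42)
√((-97 + ((f + 20)/(24 + 22) - 26))² - 43123) = √((-97 + ((42 + 20)/(24 + 22) - 26))² - 43123) = √((-97 + (62/46 - 26))² - 43123) = √((-97 + (62*(1/46) - 26))² - 43123) = √((-97 + (31/23 - 26))² - 43123) = √((-97 - 567/23)² - 43123) = √((-2798/23)² - 43123) = √(7828804/529 - 43123) = √(-14983263/529) = 3*I*√1664807/23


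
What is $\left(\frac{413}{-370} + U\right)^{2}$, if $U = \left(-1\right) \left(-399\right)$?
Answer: $\frac{21672845089}{136900} \approx 1.5831 \cdot 10^{5}$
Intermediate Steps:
$U = 399$
$\left(\frac{413}{-370} + U\right)^{2} = \left(\frac{413}{-370} + 399\right)^{2} = \left(413 \left(- \frac{1}{370}\right) + 399\right)^{2} = \left(- \frac{413}{370} + 399\right)^{2} = \left(\frac{147217}{370}\right)^{2} = \frac{21672845089}{136900}$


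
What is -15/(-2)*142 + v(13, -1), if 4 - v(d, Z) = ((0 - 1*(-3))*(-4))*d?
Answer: 1225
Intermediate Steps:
v(d, Z) = 4 + 12*d (v(d, Z) = 4 - (0 - 1*(-3))*(-4)*d = 4 - (0 + 3)*(-4)*d = 4 - 3*(-4)*d = 4 - (-12)*d = 4 + 12*d)
-15/(-2)*142 + v(13, -1) = -15/(-2)*142 + (4 + 12*13) = -15*(-1/2)*142 + (4 + 156) = (15/2)*142 + 160 = 1065 + 160 = 1225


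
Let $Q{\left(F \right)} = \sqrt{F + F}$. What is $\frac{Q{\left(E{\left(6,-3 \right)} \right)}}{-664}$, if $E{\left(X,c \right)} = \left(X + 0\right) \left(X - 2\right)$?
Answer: $- \frac{\sqrt{3}}{166} \approx -0.010434$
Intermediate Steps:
$E{\left(X,c \right)} = X \left(-2 + X\right)$
$Q{\left(F \right)} = \sqrt{2} \sqrt{F}$ ($Q{\left(F \right)} = \sqrt{2 F} = \sqrt{2} \sqrt{F}$)
$\frac{Q{\left(E{\left(6,-3 \right)} \right)}}{-664} = \frac{\sqrt{2} \sqrt{6 \left(-2 + 6\right)}}{-664} = - \frac{\sqrt{2} \sqrt{6 \cdot 4}}{664} = - \frac{\sqrt{2} \sqrt{24}}{664} = - \frac{\sqrt{2} \cdot 2 \sqrt{6}}{664} = - \frac{4 \sqrt{3}}{664} = - \frac{\sqrt{3}}{166}$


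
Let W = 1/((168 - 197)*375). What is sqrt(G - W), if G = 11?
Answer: sqrt(52037310)/2175 ≈ 3.3166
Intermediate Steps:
W = -1/10875 (W = (1/375)/(-29) = -1/29*1/375 = -1/10875 ≈ -9.1954e-5)
sqrt(G - W) = sqrt(11 - 1*(-1/10875)) = sqrt(11 + 1/10875) = sqrt(119626/10875) = sqrt(52037310)/2175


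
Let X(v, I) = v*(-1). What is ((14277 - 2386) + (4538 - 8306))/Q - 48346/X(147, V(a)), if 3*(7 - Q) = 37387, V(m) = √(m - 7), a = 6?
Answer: 257559199/784686 ≈ 328.23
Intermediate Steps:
V(m) = √(-7 + m)
X(v, I) = -v
Q = -37366/3 (Q = 7 - ⅓*37387 = 7 - 37387/3 = -37366/3 ≈ -12455.)
((14277 - 2386) + (4538 - 8306))/Q - 48346/X(147, V(a)) = ((14277 - 2386) + (4538 - 8306))/(-37366/3) - 48346/((-1*147)) = (11891 - 3768)*(-3/37366) - 48346/(-147) = 8123*(-3/37366) - 48346*(-1/147) = -24369/37366 + 48346/147 = 257559199/784686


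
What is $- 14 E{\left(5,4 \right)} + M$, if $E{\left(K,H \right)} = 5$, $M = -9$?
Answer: $-79$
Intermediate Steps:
$- 14 E{\left(5,4 \right)} + M = \left(-14\right) 5 - 9 = -70 - 9 = -79$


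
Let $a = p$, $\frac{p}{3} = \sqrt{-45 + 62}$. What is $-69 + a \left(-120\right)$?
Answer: $-69 - 360 \sqrt{17} \approx -1553.3$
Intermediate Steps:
$p = 3 \sqrt{17}$ ($p = 3 \sqrt{-45 + 62} = 3 \sqrt{17} \approx 12.369$)
$a = 3 \sqrt{17} \approx 12.369$
$-69 + a \left(-120\right) = -69 + 3 \sqrt{17} \left(-120\right) = -69 - 360 \sqrt{17}$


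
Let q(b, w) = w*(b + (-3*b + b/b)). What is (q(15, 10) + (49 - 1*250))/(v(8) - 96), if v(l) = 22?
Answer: 491/74 ≈ 6.6351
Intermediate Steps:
q(b, w) = w*(1 - 2*b) (q(b, w) = w*(b + (-3*b + 1)) = w*(b + (1 - 3*b)) = w*(1 - 2*b))
(q(15, 10) + (49 - 1*250))/(v(8) - 96) = (10*(1 - 2*15) + (49 - 1*250))/(22 - 96) = (10*(1 - 30) + (49 - 250))/(-74) = (10*(-29) - 201)*(-1/74) = (-290 - 201)*(-1/74) = -491*(-1/74) = 491/74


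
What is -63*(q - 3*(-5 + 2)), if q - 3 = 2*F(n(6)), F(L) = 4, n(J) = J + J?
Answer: -1260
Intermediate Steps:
n(J) = 2*J
q = 11 (q = 3 + 2*4 = 3 + 8 = 11)
-63*(q - 3*(-5 + 2)) = -63*(11 - 3*(-5 + 2)) = -63*(11 - 3*(-3)) = -63*(11 + 9) = -63*20 = -1260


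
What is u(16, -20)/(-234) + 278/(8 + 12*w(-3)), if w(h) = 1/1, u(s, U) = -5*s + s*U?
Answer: 18263/1170 ≈ 15.609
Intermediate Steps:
u(s, U) = -5*s + U*s
w(h) = 1
u(16, -20)/(-234) + 278/(8 + 12*w(-3)) = (16*(-5 - 20))/(-234) + 278/(8 + 12*1) = (16*(-25))*(-1/234) + 278/(8 + 12) = -400*(-1/234) + 278/20 = 200/117 + 278*(1/20) = 200/117 + 139/10 = 18263/1170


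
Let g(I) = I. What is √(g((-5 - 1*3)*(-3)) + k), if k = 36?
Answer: 2*√15 ≈ 7.7460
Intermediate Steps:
√(g((-5 - 1*3)*(-3)) + k) = √((-5 - 1*3)*(-3) + 36) = √((-5 - 3)*(-3) + 36) = √(-8*(-3) + 36) = √(24 + 36) = √60 = 2*√15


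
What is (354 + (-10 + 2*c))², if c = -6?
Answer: 110224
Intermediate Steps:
(354 + (-10 + 2*c))² = (354 + (-10 + 2*(-6)))² = (354 + (-10 - 12))² = (354 - 22)² = 332² = 110224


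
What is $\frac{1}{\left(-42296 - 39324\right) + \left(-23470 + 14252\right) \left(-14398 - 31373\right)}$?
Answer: $\frac{1}{421835458} \approx 2.3706 \cdot 10^{-9}$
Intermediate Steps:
$\frac{1}{\left(-42296 - 39324\right) + \left(-23470 + 14252\right) \left(-14398 - 31373\right)} = \frac{1}{\left(-42296 - 39324\right) - -421917078} = \frac{1}{-81620 + 421917078} = \frac{1}{421835458}$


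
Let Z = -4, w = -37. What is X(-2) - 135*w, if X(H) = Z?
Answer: 4991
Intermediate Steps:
X(H) = -4
X(-2) - 135*w = -4 - 135*(-37) = -4 + 4995 = 4991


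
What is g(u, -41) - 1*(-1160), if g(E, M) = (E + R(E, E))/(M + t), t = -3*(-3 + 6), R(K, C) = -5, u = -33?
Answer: 29019/25 ≈ 1160.8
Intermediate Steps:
t = -9 (t = -3*3 = -9)
g(E, M) = (-5 + E)/(-9 + M) (g(E, M) = (E - 5)/(M - 9) = (-5 + E)/(-9 + M))
g(u, -41) - 1*(-1160) = (-5 - 33)/(-9 - 41) - 1*(-1160) = -38/(-50) + 1160 = -1/50*(-38) + 1160 = 19/25 + 1160 = 29019/25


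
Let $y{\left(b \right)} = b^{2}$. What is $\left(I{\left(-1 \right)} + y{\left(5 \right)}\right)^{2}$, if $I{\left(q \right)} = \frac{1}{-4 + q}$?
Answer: $\frac{15376}{25} \approx 615.04$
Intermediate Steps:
$\left(I{\left(-1 \right)} + y{\left(5 \right)}\right)^{2} = \left(\frac{1}{-4 - 1} + 5^{2}\right)^{2} = \left(\frac{1}{-5} + 25\right)^{2} = \left(- \frac{1}{5} + 25\right)^{2} = \left(\frac{124}{5}\right)^{2} = \frac{15376}{25}$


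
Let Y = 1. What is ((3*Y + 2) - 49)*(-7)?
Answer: 308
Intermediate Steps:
((3*Y + 2) - 49)*(-7) = ((3*1 + 2) - 49)*(-7) = ((3 + 2) - 49)*(-7) = (5 - 49)*(-7) = -44*(-7) = 308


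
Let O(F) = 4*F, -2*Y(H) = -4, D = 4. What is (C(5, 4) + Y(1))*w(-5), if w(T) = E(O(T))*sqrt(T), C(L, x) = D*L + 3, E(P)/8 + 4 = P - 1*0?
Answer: -4800*I*sqrt(5) ≈ -10733.0*I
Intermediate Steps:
Y(H) = 2 (Y(H) = -1/2*(-4) = 2)
E(P) = -32 + 8*P (E(P) = -32 + 8*(P - 1*0) = -32 + 8*(P + 0) = -32 + 8*P)
C(L, x) = 3 + 4*L (C(L, x) = 4*L + 3 = 3 + 4*L)
w(T) = sqrt(T)*(-32 + 32*T) (w(T) = (-32 + 8*(4*T))*sqrt(T) = (-32 + 32*T)*sqrt(T) = sqrt(T)*(-32 + 32*T))
(C(5, 4) + Y(1))*w(-5) = ((3 + 4*5) + 2)*(32*sqrt(-5)*(-1 - 5)) = ((3 + 20) + 2)*(32*(I*sqrt(5))*(-6)) = (23 + 2)*(-192*I*sqrt(5)) = 25*(-192*I*sqrt(5)) = -4800*I*sqrt(5)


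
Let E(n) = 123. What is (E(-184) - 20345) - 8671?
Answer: -28893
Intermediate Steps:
(E(-184) - 20345) - 8671 = (123 - 20345) - 8671 = -20222 - 8671 = -28893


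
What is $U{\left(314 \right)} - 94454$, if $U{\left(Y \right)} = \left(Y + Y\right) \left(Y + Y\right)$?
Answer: $299930$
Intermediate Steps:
$U{\left(Y \right)} = 4 Y^{2}$ ($U{\left(Y \right)} = 2 Y 2 Y = 4 Y^{2}$)
$U{\left(314 \right)} - 94454 = 4 \cdot 314^{2} - 94454 = 4 \cdot 98596 - 94454 = 394384 - 94454 = 299930$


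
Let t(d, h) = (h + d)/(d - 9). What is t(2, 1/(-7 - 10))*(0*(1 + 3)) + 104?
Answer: 104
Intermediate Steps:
t(d, h) = (d + h)/(-9 + d)
t(2, 1/(-7 - 10))*(0*(1 + 3)) + 104 = ((2 + 1/(-7 - 10))/(-9 + 2))*(0*(1 + 3)) + 104 = ((2 + 1/(-17))/(-7))*(0*4) + 104 = -(2 - 1/17)/7*0 + 104 = -⅐*33/17*0 + 104 = -33/119*0 + 104 = 0 + 104 = 104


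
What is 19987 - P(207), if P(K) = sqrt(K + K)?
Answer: 19987 - 3*sqrt(46) ≈ 19967.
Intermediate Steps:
P(K) = sqrt(2)*sqrt(K) (P(K) = sqrt(2*K) = sqrt(2)*sqrt(K))
19987 - P(207) = 19987 - sqrt(2)*sqrt(207) = 19987 - sqrt(2)*3*sqrt(23) = 19987 - 3*sqrt(46)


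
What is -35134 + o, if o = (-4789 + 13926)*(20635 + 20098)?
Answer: 372142287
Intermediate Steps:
o = 372177421 (o = 9137*40733 = 372177421)
-35134 + o = -35134 + 372177421 = 372142287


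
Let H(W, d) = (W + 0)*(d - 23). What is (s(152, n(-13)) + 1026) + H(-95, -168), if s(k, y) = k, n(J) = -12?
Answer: 19323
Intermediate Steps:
H(W, d) = W*(-23 + d)
(s(152, n(-13)) + 1026) + H(-95, -168) = (152 + 1026) - 95*(-23 - 168) = 1178 - 95*(-191) = 1178 + 18145 = 19323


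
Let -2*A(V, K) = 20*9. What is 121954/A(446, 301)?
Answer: -60977/45 ≈ -1355.0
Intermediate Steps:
A(V, K) = -90 (A(V, K) = -10*9 = -1/2*180 = -90)
121954/A(446, 301) = 121954/(-90) = 121954*(-1/90) = -60977/45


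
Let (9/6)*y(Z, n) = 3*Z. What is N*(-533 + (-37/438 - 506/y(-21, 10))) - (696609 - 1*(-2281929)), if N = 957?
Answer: -3553668017/1022 ≈ -3.4772e+6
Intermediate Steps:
y(Z, n) = 2*Z (y(Z, n) = 2*(3*Z)/3 = 2*Z)
N*(-533 + (-37/438 - 506/y(-21, 10))) - (696609 - 1*(-2281929)) = 957*(-533 + (-37/438 - 506/(2*(-21)))) - (696609 - 1*(-2281929)) = 957*(-533 + (-37*1/438 - 506/(-42))) - (696609 + 2281929) = 957*(-533 + (-37/438 - 506*(-1/42))) - 1*2978538 = 957*(-533 + (-37/438 + 253/21)) - 2978538 = 957*(-533 + 36679/3066) - 2978538 = 957*(-1597499/3066) - 2978538 = -509602181/1022 - 2978538 = -3553668017/1022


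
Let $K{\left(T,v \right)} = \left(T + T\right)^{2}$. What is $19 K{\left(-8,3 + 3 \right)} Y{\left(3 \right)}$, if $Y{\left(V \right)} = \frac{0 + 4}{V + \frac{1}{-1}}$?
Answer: $9728$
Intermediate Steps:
$Y{\left(V \right)} = \frac{4}{-1 + V}$ ($Y{\left(V \right)} = \frac{4}{V - 1} = \frac{4}{-1 + V}$)
$K{\left(T,v \right)} = 4 T^{2}$ ($K{\left(T,v \right)} = \left(2 T\right)^{2} = 4 T^{2}$)
$19 K{\left(-8,3 + 3 \right)} Y{\left(3 \right)} = 19 \cdot 4 \left(-8\right)^{2} \frac{4}{-1 + 3} = 19 \cdot 4 \cdot 64 \cdot \frac{4}{2} = 19 \cdot 256 \cdot 4 \cdot \frac{1}{2} = 4864 \cdot 2 = 9728$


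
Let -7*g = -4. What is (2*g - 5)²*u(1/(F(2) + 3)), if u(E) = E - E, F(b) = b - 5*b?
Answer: 0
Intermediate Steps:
F(b) = -4*b
g = 4/7 (g = -⅐*(-4) = 4/7 ≈ 0.57143)
u(E) = 0
(2*g - 5)²*u(1/(F(2) + 3)) = (2*(4/7) - 5)²*0 = (8/7 - 5)²*0 = (-27/7)²*0 = (729/49)*0 = 0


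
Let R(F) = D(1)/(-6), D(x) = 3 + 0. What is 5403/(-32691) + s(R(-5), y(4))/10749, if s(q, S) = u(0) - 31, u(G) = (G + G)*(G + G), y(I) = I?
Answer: -19696756/117131853 ≈ -0.16816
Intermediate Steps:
D(x) = 3
u(G) = 4*G² (u(G) = (2*G)*(2*G) = 4*G²)
R(F) = -½ (R(F) = 3/(-6) = 3*(-⅙) = -½)
s(q, S) = -31 (s(q, S) = 4*0² - 31 = 4*0 - 31 = 0 - 31 = -31)
5403/(-32691) + s(R(-5), y(4))/10749 = 5403/(-32691) - 31/10749 = 5403*(-1/32691) - 31*1/10749 = -1801/10897 - 31/10749 = -19696756/117131853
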